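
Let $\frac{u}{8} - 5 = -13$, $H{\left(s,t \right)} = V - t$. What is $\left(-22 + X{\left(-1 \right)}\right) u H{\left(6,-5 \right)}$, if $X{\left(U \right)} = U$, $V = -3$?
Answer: $2944$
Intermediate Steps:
$H{\left(s,t \right)} = -3 - t$
$u = -64$ ($u = 40 + 8 \left(-13\right) = 40 - 104 = -64$)
$\left(-22 + X{\left(-1 \right)}\right) u H{\left(6,-5 \right)} = \left(-22 - 1\right) \left(-64\right) \left(-3 - -5\right) = \left(-23\right) \left(-64\right) \left(-3 + 5\right) = 1472 \cdot 2 = 2944$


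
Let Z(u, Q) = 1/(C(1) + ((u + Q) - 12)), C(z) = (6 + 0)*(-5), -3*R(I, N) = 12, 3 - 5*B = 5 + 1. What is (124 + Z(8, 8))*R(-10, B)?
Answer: -6446/13 ≈ -495.85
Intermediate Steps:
B = -3/5 (B = 3/5 - (5 + 1)/5 = 3/5 - 1/5*6 = 3/5 - 6/5 = -3/5 ≈ -0.60000)
R(I, N) = -4 (R(I, N) = -1/3*12 = -4)
C(z) = -30 (C(z) = 6*(-5) = -30)
Z(u, Q) = 1/(-42 + Q + u) (Z(u, Q) = 1/(-30 + ((u + Q) - 12)) = 1/(-30 + ((Q + u) - 12)) = 1/(-30 + (-12 + Q + u)) = 1/(-42 + Q + u))
(124 + Z(8, 8))*R(-10, B) = (124 + 1/(-42 + 8 + 8))*(-4) = (124 + 1/(-26))*(-4) = (124 - 1/26)*(-4) = (3223/26)*(-4) = -6446/13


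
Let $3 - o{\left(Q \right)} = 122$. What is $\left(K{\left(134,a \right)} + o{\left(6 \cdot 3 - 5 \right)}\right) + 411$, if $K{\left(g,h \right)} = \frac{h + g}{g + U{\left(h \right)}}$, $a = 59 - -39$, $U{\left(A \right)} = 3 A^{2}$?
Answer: $\frac{4226232}{14473} \approx 292.01$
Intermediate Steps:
$o{\left(Q \right)} = -119$ ($o{\left(Q \right)} = 3 - 122 = -119$)
$a = 98$ ($a = 59 + 39 = 98$)
$K{\left(g,h \right)} = \frac{g + h}{g + 3 h^{2}}$ ($K{\left(g,h \right)} = \frac{h + g}{g + 3 h^{2}} = \frac{g + h}{g + 3 h^{2}}$)
$\left(K{\left(134,a \right)} + o{\left(6 \cdot 3 - 5 \right)}\right) + 411 = \left(\frac{134 + 98}{134 + 3 \cdot 98^{2}} - 119\right) + 411 = \left(\frac{1}{134 + 3 \cdot 9604} \cdot 232 - 119\right) + 411 = \left(\frac{1}{134 + 28812} \cdot 232 - 119\right) + 411 = \left(\frac{1}{28946} \cdot 232 - 119\right) + 411 = \left(\frac{116}{14473} - 119\right) + 411 = - \frac{1722171}{14473} + 411 = \frac{4226232}{14473}$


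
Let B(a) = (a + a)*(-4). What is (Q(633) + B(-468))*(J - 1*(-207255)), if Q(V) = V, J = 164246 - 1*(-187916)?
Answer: 2448568209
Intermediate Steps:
J = 352162 (J = 164246 + 187916 = 352162)
B(a) = -8*a (B(a) = (2*a)*(-4) = -8*a)
(Q(633) + B(-468))*(J - 1*(-207255)) = (633 - 8*(-468))*(352162 - 1*(-207255)) = (633 + 3744)*(352162 + 207255) = 4377*559417 = 2448568209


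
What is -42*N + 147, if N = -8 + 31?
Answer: -819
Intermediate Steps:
N = 23
-42*N + 147 = -42*23 + 147 = -966 + 147 = -819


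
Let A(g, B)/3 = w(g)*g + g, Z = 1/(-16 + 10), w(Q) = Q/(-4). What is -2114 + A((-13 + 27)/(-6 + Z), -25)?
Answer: -2908682/1369 ≈ -2124.7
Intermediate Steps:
w(Q) = -Q/4 (w(Q) = Q*(-1/4) = -Q/4)
Z = -1/6 (Z = 1/(-6) = -1/6 ≈ -0.16667)
A(g, B) = 3*g - 3*g**2/4 (A(g, B) = 3*((-g/4)*g + g) = 3*(-g**2/4 + g) = 3*(g - g**2/4) = 3*g - 3*g**2/4)
-2114 + A((-13 + 27)/(-6 + Z), -25) = -2114 + 3*((-13 + 27)/(-6 - 1/6))*(4 - (-13 + 27)/(-6 - 1/6))/4 = -2114 + 3*(14/(-37/6))*(4 - 14/(-37/6))/4 = -2114 + 3*(14*(-6/37))*(4 - 14*(-6)/37)/4 = -2114 + (3/4)*(-84/37)*(4 - 1*(-84/37)) = -2114 + (3/4)*(-84/37)*(4 + 84/37) = -2114 + (3/4)*(-84/37)*(232/37) = -2114 - 14616/1369 = -2908682/1369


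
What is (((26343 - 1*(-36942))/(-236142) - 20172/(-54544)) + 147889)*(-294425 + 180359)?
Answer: -502954684890919853/29815114 ≈ -1.6869e+10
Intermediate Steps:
(((26343 - 1*(-36942))/(-236142) - 20172/(-54544)) + 147889)*(-294425 + 180359) = (((26343 + 36942)*(-1/236142) - 20172*(-1/54544)) + 147889)*(-114066) = ((63285*(-1/236142) + 5043/13636) + 147889)*(-114066) = ((-21095/78714 + 5043/13636) + 147889)*(-114066) = (54651641/536672052 + 147889)*(-114066) = (79367947749869/536672052)*(-114066) = -502954684890919853/29815114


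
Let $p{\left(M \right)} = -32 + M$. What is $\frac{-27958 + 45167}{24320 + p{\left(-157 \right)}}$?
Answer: $\frac{17209}{24131} \approx 0.71315$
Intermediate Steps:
$\frac{-27958 + 45167}{24320 + p{\left(-157 \right)}} = \frac{-27958 + 45167}{24320 - 189} = \frac{17209}{24320 - 189} = \frac{17209}{24131}$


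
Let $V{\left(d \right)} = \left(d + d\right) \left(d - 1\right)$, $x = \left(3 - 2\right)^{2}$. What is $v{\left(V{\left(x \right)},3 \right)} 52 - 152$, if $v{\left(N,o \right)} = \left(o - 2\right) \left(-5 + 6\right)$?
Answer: $-100$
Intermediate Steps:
$x = 1$ ($x = \left(3 - 2\right)^{2} = 1^{2} = 1$)
$V{\left(d \right)} = 2 d \left(-1 + d\right)$
$v{\left(N,o \right)} = -2 + o$ ($v{\left(N,o \right)} = \left(-2 + o\right) 1 = -2 + o$)
$v{\left(V{\left(x \right)},3 \right)} 52 - 152 = \left(-2 + 3\right) 52 - 152 = 1 \cdot 52 - 152 = 52 - 152 = -100$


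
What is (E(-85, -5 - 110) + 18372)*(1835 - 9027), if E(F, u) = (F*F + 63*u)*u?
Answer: -148673024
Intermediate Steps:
E(F, u) = u*(F² + 63*u) (E(F, u) = (F² + 63*u)*u = u*(F² + 63*u))
(E(-85, -5 - 110) + 18372)*(1835 - 9027) = ((-5 - 110)*((-85)² + 63*(-5 - 110)) + 18372)*(1835 - 9027) = (-115*(7225 + 63*(-115)) + 18372)*(-7192) = (-115*(7225 - 7245) + 18372)*(-7192) = (-115*(-20) + 18372)*(-7192) = (2300 + 18372)*(-7192) = 20672*(-7192) = -148673024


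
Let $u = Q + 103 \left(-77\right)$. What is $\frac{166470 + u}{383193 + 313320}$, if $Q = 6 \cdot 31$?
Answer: $\frac{158725}{696513} \approx 0.22789$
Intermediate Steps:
$Q = 186$
$u = -7745$ ($u = 186 + 103 \left(-77\right) = 186 - 7931 = -7745$)
$\frac{166470 + u}{383193 + 313320} = \frac{166470 - 7745}{383193 + 313320} = \frac{158725}{696513}$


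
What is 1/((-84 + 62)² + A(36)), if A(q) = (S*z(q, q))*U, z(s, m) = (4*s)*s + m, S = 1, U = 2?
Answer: 1/10924 ≈ 9.1542e-5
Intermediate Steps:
z(s, m) = m + 4*s² (z(s, m) = 4*s² + m = m + 4*s²)
A(q) = 2*q + 8*q² (A(q) = (1*(q + 4*q²))*2 = (q + 4*q²)*2 = 2*q + 8*q²)
1/((-84 + 62)² + A(36)) = 1/((-84 + 62)² + 2*36*(1 + 4*36)) = 1/((-22)² + 2*36*(1 + 144)) = 1/(484 + 2*36*145) = 1/(484 + 10440) = 1/10924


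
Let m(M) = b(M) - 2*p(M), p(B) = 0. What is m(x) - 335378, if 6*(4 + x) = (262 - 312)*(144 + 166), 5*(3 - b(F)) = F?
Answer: -5022863/15 ≈ -3.3486e+5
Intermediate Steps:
b(F) = 3 - F/5
x = -7762/3 (x = -4 + ((262 - 312)*(144 + 166))/6 = -4 + (-50*310)/6 = -4 + (1/6)*(-15500) = -4 - 7750/3 = -7762/3 ≈ -2587.3)
m(M) = 3 - M/5 (m(M) = (3 - M/5) - 2*0 = (3 - M/5) + 0 = 3 - M/5)
m(x) - 335378 = (3 - 1/5*(-7762/3)) - 335378 = (3 + 7762/15) - 335378 = 7807/15 - 335378 = -5022863/15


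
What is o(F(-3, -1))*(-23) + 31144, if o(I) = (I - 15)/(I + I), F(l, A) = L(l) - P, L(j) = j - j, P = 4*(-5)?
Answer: 249129/8 ≈ 31141.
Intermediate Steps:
P = -20
L(j) = 0
F(l, A) = 20 (F(l, A) = 0 - 1*(-20) = 0 + 20 = 20)
o(I) = (-15 + I)/(2*I) (o(I) = (-15 + I)/((2*I)) = (-15 + I)*(1/(2*I)) = (-15 + I)/(2*I))
o(F(-3, -1))*(-23) + 31144 = ((½)*(-15 + 20)/20)*(-23) + 31144 = ((½)*(1/20)*5)*(-23) + 31144 = (⅛)*(-23) + 31144 = -23/8 + 31144 = 249129/8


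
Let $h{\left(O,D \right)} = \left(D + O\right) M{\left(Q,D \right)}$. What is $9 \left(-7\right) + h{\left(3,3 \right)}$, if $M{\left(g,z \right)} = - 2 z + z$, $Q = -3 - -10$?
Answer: $-81$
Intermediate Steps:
$Q = 7$ ($Q = -3 + 10 = 7$)
$M{\left(g,z \right)} = - z$
$h{\left(O,D \right)} = - D \left(D + O\right)$ ($h{\left(O,D \right)} = \left(D + O\right) \left(- D\right) = - D \left(D + O\right)$)
$9 \left(-7\right) + h{\left(3,3 \right)} = 9 \left(-7\right) - 3 \left(3 + 3\right) = -63 - 3 \cdot 6 = -63 - 18 = -81$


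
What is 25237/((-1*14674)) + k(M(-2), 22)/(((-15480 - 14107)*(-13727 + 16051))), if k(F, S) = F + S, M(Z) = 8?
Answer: -216912663097/126123374839 ≈ -1.7198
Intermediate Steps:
25237/((-1*14674)) + k(M(-2), 22)/(((-15480 - 14107)*(-13727 + 16051))) = 25237/((-1*14674)) + (8 + 22)/(((-15480 - 14107)*(-13727 + 16051))) = 25237/(-14674) + 30/((-29587*2324)) = 25237*(-1/14674) + 30/(-68760188) = -25237/14674 + 30*(-1/68760188) = -25237/14674 - 15/34380094 = -216912663097/126123374839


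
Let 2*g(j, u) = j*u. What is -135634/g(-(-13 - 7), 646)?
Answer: -67817/3230 ≈ -20.996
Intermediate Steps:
g(j, u) = j*u/2 (g(j, u) = (j*u)/2 = j*u/2)
-135634/g(-(-13 - 7), 646) = -135634*(-1/(323*(-13 - 7))) = -135634/((½)*(-1*(-20))*646) = -135634/((½)*20*646) = -135634/6460 = -135634*1/6460 = -67817/3230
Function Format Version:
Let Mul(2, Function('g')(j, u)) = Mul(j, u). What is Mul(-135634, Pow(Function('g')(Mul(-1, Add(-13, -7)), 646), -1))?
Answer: Rational(-67817, 3230) ≈ -20.996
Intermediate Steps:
Function('g')(j, u) = Mul(Rational(1, 2), j, u) (Function('g')(j, u) = Mul(Rational(1, 2), Mul(j, u)) = Mul(Rational(1, 2), j, u))
Mul(-135634, Pow(Function('g')(Mul(-1, Add(-13, -7)), 646), -1)) = Mul(-135634, Pow(Mul(Rational(1, 2), Mul(-1, Add(-13, -7)), 646), -1)) = Mul(-135634, Pow(Mul(Rational(1, 2), Mul(-1, -20), 646), -1)) = Mul(-135634, Pow(Mul(Rational(1, 2), 20, 646), -1)) = Mul(-135634, Pow(6460, -1)) = Mul(-135634, Rational(1, 6460)) = Rational(-67817, 3230)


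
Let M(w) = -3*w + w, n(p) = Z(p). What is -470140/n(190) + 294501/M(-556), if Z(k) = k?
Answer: -46684049/21128 ≈ -2209.6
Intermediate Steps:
n(p) = p
M(w) = -2*w
-470140/n(190) + 294501/M(-556) = -470140/190 + 294501/((-2*(-556))) = -470140*1/190 + 294501/1112 = -47014/19 + 294501*(1/1112) = -47014/19 + 294501/1112 = -46684049/21128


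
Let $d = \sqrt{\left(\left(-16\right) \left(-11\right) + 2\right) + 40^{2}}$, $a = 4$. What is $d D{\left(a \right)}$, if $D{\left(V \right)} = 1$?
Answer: $\sqrt{1778} \approx 42.166$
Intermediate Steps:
$d = \sqrt{1778}$ ($d = \sqrt{\left(176 + 2\right) + 1600} = \sqrt{178 + 1600} = \sqrt{1778} \approx 42.166$)
$d D{\left(a \right)} = \sqrt{1778} \cdot 1 = \sqrt{1778}$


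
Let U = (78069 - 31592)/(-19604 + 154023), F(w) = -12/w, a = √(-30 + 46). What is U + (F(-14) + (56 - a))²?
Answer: 18404238473/6586531 ≈ 2794.2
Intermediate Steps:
a = 4 (a = √16 = 4)
U = 46477/134419 ≈ 0.34576
U + (F(-14) + (56 - a))² = 46477/134419 + (-12/(-14) + (56 - 1*4))² = 46477/134419 + (-12*(-1/14) + (56 - 4))² = 46477/134419 + (6/7 + 52)² = 46477/134419 + (370/7)² = 46477/134419 + 136900/49 = 18404238473/6586531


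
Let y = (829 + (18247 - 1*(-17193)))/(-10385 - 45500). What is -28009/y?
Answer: 1565282965/36269 ≈ 43158.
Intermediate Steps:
y = -36269/55885 (y = (829 + (18247 + 17193))/(-55885) = (829 + 35440)*(-1/55885) = 36269*(-1/55885) = -36269/55885 ≈ -0.64899)
-28009/y = -28009/(-36269/55885) = -28009*(-55885/36269) = 1565282965/36269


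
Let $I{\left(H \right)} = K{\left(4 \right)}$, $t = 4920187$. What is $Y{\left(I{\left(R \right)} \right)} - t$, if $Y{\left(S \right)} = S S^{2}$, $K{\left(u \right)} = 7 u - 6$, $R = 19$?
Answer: $-4909539$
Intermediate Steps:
$K{\left(u \right)} = -6 + 7 u$
$I{\left(H \right)} = 22$ ($I{\left(H \right)} = -6 + 7 \cdot 4 = -6 + 28 = 22$)
$Y{\left(S \right)} = S^{3}$
$Y{\left(I{\left(R \right)} \right)} - t = 22^{3} - 4920187 = 10648 - 4920187 = -4909539$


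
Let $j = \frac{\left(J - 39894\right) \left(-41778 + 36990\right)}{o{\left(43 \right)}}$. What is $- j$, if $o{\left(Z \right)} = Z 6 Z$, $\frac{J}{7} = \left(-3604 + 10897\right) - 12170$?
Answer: $- \frac{59078334}{1849} \approx -31952.0$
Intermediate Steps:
$J = -34139$ ($J = 7 \left(\left(-3604 + 10897\right) - 12170\right) = 7 \left(7293 - 12170\right) = 7 \left(-4877\right) = -34139$)
$o{\left(Z \right)} = 6 Z^{2}$ ($o{\left(Z \right)} = 6 Z Z = 6 Z^{2}$)
$j = \frac{59078334}{1849}$ ($j = \frac{\left(-34139 - 39894\right) \left(-41778 + 36990\right)}{6 \cdot 43^{2}} = \frac{\left(-74033\right) \left(-4788\right)}{6 \cdot 1849} = \frac{354470004}{11094} = 354470004 \cdot \frac{1}{11094} = \frac{59078334}{1849} \approx 31952.0$)
$- j = \left(-1\right) \frac{59078334}{1849} = - \frac{59078334}{1849}$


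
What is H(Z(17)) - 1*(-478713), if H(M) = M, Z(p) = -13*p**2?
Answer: 474956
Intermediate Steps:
H(Z(17)) - 1*(-478713) = -13*17**2 - 1*(-478713) = -13*289 + 478713 = -3757 + 478713 = 474956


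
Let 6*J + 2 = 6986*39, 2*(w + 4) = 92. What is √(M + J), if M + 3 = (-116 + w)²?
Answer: √457935/3 ≈ 225.57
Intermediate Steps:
w = 42 (w = -4 + (½)*92 = -4 + 46 = 42)
M = 5473 (M = -3 + (-116 + 42)² = -3 + (-74)² = -3 + 5476 = 5473)
J = 136226/3 (J = -⅓ + (6986*39)/6 = -⅓ + (⅙)*272454 = -⅓ + 45409 = 136226/3 ≈ 45409.)
√(M + J) = √(5473 + 136226/3) = √(152645/3) = √457935/3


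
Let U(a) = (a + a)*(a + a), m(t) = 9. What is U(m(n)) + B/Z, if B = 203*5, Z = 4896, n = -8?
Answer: 1587319/4896 ≈ 324.21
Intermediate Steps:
U(a) = 4*a² (U(a) = (2*a)*(2*a) = 4*a²)
B = 1015
U(m(n)) + B/Z = 4*9² + 1015/4896 = 4*81 + 1015*(1/4896) = 324 + 1015/4896 = 1587319/4896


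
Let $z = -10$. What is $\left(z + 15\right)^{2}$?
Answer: $25$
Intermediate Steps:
$\left(z + 15\right)^{2} = \left(-10 + 15\right)^{2} = 5^{2} = 25$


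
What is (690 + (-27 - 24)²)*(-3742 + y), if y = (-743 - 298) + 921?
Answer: -12709842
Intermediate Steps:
y = -120 (y = -1041 + 921 = -120)
(690 + (-27 - 24)²)*(-3742 + y) = (690 + (-27 - 24)²)*(-3742 - 120) = (690 + (-51)²)*(-3862) = (690 + 2601)*(-3862) = 3291*(-3862) = -12709842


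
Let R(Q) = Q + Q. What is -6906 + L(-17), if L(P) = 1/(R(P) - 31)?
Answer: -448891/65 ≈ -6906.0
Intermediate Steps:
R(Q) = 2*Q
L(P) = 1/(-31 + 2*P) (L(P) = 1/(2*P - 31) = 1/(-31 + 2*P))
-6906 + L(-17) = -6906 + 1/(-31 + 2*(-17)) = -6906 + 1/(-31 - 34) = -6906 + 1/(-65) = -6906 - 1/65 = -448891/65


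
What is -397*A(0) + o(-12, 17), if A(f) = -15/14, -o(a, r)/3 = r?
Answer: 5241/14 ≈ 374.36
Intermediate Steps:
o(a, r) = -3*r
A(f) = -15/14 (A(f) = -15*1/14 = -15/14)
-397*A(0) + o(-12, 17) = -397*(-15/14) - 3*17 = 5955/14 - 51 = 5241/14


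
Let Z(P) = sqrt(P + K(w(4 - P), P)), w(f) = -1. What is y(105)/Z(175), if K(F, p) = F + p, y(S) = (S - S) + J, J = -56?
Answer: -56*sqrt(349)/349 ≈ -2.9976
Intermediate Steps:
y(S) = -56 (y(S) = (S - S) - 56 = 0 - 56 = -56)
Z(P) = sqrt(-1 + 2*P) (Z(P) = sqrt(P + (-1 + P)) = sqrt(-1 + 2*P))
y(105)/Z(175) = -56/sqrt(-1 + 2*175) = -56/sqrt(-1 + 350) = -56*sqrt(349)/349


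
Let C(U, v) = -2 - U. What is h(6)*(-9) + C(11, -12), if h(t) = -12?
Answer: 95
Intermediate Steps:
h(6)*(-9) + C(11, -12) = -12*(-9) + (-2 - 1*11) = 108 + (-2 - 11) = 108 - 13 = 95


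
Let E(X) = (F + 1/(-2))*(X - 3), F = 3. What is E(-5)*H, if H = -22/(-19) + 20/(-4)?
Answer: 1460/19 ≈ 76.842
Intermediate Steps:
H = -73/19 (H = -22*(-1/19) + 20*(-¼) = 22/19 - 5 = -73/19 ≈ -3.8421)
E(X) = -15/2 + 5*X/2 (E(X) = (3 + 1/(-2))*(X - 3) = (3 - ½)*(-3 + X) = 5*(-3 + X)/2 = -15/2 + 5*X/2)
E(-5)*H = (-15/2 + (5/2)*(-5))*(-73/19) = (-15/2 - 25/2)*(-73/19) = -20*(-73/19) = 1460/19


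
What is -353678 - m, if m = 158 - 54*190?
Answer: -343576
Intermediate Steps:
m = -10102 (m = 158 - 10260 = -10102)
-353678 - m = -353678 - 1*(-10102) = -353678 + 10102 = -343576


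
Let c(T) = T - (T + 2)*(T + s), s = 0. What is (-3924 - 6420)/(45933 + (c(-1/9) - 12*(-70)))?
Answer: -837864/3788621 ≈ -0.22115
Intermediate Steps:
c(T) = T - T*(2 + T) (c(T) = T - (T + 2)*(T + 0) = T - (2 + T)*T = T - T*(2 + T))
(-3924 - 6420)/(45933 + (c(-1/9) - 12*(-70))) = (-3924 - 6420)/(45933 + ((-1/9)*(-1 - (-1)/9) - 12*(-70))) = -10344/(45933 + ((-1*⅑)*(-1 - (-1)/9) + 840)) = -10344/(45933 + (-(-1 - 1*(-⅑))/9 + 840)) = -10344/(45933 + (-(-1 + ⅑)/9 + 840)) = -10344/(45933 + (-⅑*(-8/9) + 840)) = -10344/(45933 + (8/81 + 840)) = -10344/(45933 + 68048/81) = -10344/3788621/81 = -10344*81/3788621 = -837864/3788621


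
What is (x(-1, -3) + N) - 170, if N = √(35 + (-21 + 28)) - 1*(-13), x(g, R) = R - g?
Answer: -159 + √42 ≈ -152.52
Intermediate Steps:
N = 13 + √42 (N = √(35 + 7) + 13 = √42 + 13 = 13 + √42 ≈ 19.481)
(x(-1, -3) + N) - 170 = ((-3 - 1*(-1)) + (13 + √42)) - 170 = ((-3 + 1) + (13 + √42)) - 170 = (-2 + (13 + √42)) - 170 = (11 + √42) - 170 = -159 + √42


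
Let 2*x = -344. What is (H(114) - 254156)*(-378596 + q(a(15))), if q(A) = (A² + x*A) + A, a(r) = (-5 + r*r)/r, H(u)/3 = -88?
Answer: 872151760000/9 ≈ 9.6906e+10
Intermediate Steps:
x = -172 (x = (½)*(-344) = -172)
H(u) = -264 (H(u) = 3*(-88) = -264)
a(r) = (-5 + r²)/r
q(A) = A² - 171*A (q(A) = (A² - 172*A) + A = A² - 171*A)
(H(114) - 254156)*(-378596 + q(a(15))) = (-264 - 254156)*(-378596 + (15 - 5/15)*(-171 + (15 - 5/15))) = -254420*(-378596 + (15 - 5*1/15)*(-171 + (15 - 5*1/15))) = -254420*(-378596 + (15 - ⅓)*(-171 + (15 - ⅓))) = -254420*(-378596 + 44*(-171 + 44/3)/3) = -254420*(-378596 + (44/3)*(-469/3)) = -254420*(-378596 - 20636/9) = -254420*(-3428000/9) = 872151760000/9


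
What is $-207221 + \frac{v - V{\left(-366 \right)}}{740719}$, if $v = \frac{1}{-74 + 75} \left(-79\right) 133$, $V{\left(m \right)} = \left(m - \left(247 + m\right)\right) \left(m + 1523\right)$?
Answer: $- \frac{153492256627}{740719} \approx -2.0722 \cdot 10^{5}$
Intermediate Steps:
$V{\left(m \right)} = -376181 - 247 m$ ($V{\left(m \right)} = - 247 \left(1523 + m\right) = -376181 - 247 m$)
$v = -10507$ ($v = 1^{-1} \left(-79\right) 133 = 1 \left(-79\right) 133 = \left(-79\right) 133 = -10507$)
$-207221 + \frac{v - V{\left(-366 \right)}}{740719} = -207221 + \frac{-10507 - \left(-376181 - -90402\right)}{740719} = -207221 + \left(-10507 - \left(-376181 + 90402\right)\right) \frac{1}{740719} = -207221 + \left(-10507 - -285779\right) \frac{1}{740719} = -207221 + \left(-10507 + 285779\right) \frac{1}{740719} = -207221 + 275272 \cdot \frac{1}{740719} = -207221 + \frac{275272}{740719} = - \frac{153492256627}{740719}$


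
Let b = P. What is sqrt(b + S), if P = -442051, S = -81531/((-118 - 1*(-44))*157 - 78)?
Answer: I*sqrt(3779377431415)/2924 ≈ 664.86*I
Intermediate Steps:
S = 81531/11696 (S = -81531/((-118 + 44)*157 - 78) = -81531/(-74*157 - 78) = -81531/(-11618 - 78) = -81531/(-11696) = -81531*(-1/11696) = 81531/11696 ≈ 6.9708)
b = -442051
sqrt(b + S) = sqrt(-442051 + 81531/11696) = sqrt(-5170146965/11696) = I*sqrt(3779377431415)/2924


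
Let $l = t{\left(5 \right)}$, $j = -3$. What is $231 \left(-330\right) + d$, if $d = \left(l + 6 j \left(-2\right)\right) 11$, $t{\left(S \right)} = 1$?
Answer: $-75823$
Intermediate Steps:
$l = 1$
$d = 407$ ($d = \left(1 + 6 \left(-3\right) \left(-2\right)\right) 11 = \left(1 - -36\right) 11 = \left(1 + 36\right) 11 = 37 \cdot 11 = 407$)
$231 \left(-330\right) + d = 231 \left(-330\right) + 407 = -76230 + 407 = -75823$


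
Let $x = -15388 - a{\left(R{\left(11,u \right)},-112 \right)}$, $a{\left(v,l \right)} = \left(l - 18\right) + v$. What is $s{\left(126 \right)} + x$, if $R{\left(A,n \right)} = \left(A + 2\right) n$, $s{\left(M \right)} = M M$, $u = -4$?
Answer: $670$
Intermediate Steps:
$s{\left(M \right)} = M^{2}$
$R{\left(A,n \right)} = n \left(2 + A\right)$ ($R{\left(A,n \right)} = \left(2 + A\right) n = n \left(2 + A\right)$)
$a{\left(v,l \right)} = -18 + l + v$ ($a{\left(v,l \right)} = \left(-18 + l\right) + v = -18 + l + v$)
$x = -15206$ ($x = -15388 - \left(-18 - 112 - 4 \left(2 + 11\right)\right) = -15388 - \left(-18 - 112 - 52\right) = -15388 - -182 = -15388 + 182 = -15206$)
$s{\left(126 \right)} + x = 126^{2} - 15206 = 15876 - 15206 = 670$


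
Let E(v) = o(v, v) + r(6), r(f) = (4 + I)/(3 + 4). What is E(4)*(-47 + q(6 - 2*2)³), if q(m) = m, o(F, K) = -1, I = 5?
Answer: -78/7 ≈ -11.143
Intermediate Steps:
r(f) = 9/7 (r(f) = (4 + 5)/(3 + 4) = 9/7)
E(v) = 2/7 (E(v) = -1 + 9/7 = 2/7)
E(4)*(-47 + q(6 - 2*2)³) = 2*(-47 + (6 - 2*2)³)/7 = 2*(-47 + (6 - 4)³)/7 = 2*(-47 + 2³)/7 = 2*(-47 + 8)/7 = (2/7)*(-39) = -78/7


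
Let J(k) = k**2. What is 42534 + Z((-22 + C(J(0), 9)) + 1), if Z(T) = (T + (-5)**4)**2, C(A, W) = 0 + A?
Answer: 407350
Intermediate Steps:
C(A, W) = A
Z(T) = (625 + T)**2 (Z(T) = (T + 625)**2 = (625 + T)**2)
42534 + Z((-22 + C(J(0), 9)) + 1) = 42534 + (625 + ((-22 + 0**2) + 1))**2 = 42534 + (625 + ((-22 + 0) + 1))**2 = 42534 + (625 + (-22 + 1))**2 = 42534 + (625 - 21)**2 = 42534 + 604**2 = 42534 + 364816 = 407350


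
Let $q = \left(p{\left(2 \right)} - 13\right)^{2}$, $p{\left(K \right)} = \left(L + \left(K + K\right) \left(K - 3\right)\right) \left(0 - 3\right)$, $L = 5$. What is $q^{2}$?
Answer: $65536$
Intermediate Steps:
$p{\left(K \right)} = -15 - 6 K \left(-3 + K\right)$ ($p{\left(K \right)} = \left(5 + \left(K + K\right) \left(K - 3\right)\right) \left(0 - 3\right) = \left(5 + 2 K \left(-3 + K\right)\right) \left(-3\right) = -15 - 6 K \left(-3 + K\right)$)
$q = 256$ ($q = \left(\left(-15 - 6 \cdot 2^{2} + 18 \cdot 2\right) - 13\right)^{2} = \left(\left(-15 - 24 + 36\right) - 13\right)^{2} = \left(-3 - 13\right)^{2} = \left(-16\right)^{2} = 256$)
$q^{2} = 256^{2} = 65536$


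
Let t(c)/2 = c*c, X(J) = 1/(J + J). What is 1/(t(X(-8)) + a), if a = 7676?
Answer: 128/982529 ≈ 0.00013028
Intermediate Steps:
X(J) = 1/(2*J)
t(c) = 2*c**2 (t(c) = 2*(c*c) = 2*c**2)
1/(t(X(-8)) + a) = 1/(2*((1/2)/(-8))**2 + 7676) = 1/(2*((1/2)*(-1/8))**2 + 7676) = 1/(2*(-1/16)**2 + 7676) = 1/(2*(1/256) + 7676) = 1/(1/128 + 7676) = 1/(982529/128) = 128/982529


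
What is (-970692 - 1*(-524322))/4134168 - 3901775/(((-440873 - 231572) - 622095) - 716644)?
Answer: 634702547755/346440522288 ≈ 1.8321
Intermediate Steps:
(-970692 - 1*(-524322))/4134168 - 3901775/(((-440873 - 231572) - 622095) - 716644) = (-970692 + 524322)*(1/4134168) - 3901775/((-672445 - 622095) - 716644) = -446370*1/4134168 - 3901775/(-1294540 - 716644) = -74395/689028 - 3901775/(-2011184) = -74395/689028 - 3901775*(-1/2011184) = -74395/689028 + 3901775/2011184 = 634702547755/346440522288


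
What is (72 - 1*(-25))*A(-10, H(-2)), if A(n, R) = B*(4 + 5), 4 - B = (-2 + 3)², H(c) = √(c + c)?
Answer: 2619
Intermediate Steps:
H(c) = √2*√c (H(c) = √(2*c) = √2*√c)
B = 3 (B = 4 - (-2 + 3)² = 4 - 1*1² = 4 - 1*1 = 4 - 1 = 3)
A(n, R) = 27 (A(n, R) = 3*(4 + 5) = 3*9 = 27)
(72 - 1*(-25))*A(-10, H(-2)) = (72 - 1*(-25))*27 = (72 + 25)*27 = 97*27 = 2619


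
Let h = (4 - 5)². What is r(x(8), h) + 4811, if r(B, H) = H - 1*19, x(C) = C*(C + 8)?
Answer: 4793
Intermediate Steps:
x(C) = C*(8 + C)
h = 1 (h = (-1)² = 1)
r(B, H) = -19 + H (r(B, H) = H - 19 = -19 + H)
r(x(8), h) + 4811 = (-19 + 1) + 4811 = -18 + 4811 = 4793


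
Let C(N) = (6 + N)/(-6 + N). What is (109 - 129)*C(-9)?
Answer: -4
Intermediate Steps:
C(N) = (6 + N)/(-6 + N)
(109 - 129)*C(-9) = (109 - 129)*((6 - 9)/(-6 - 9)) = -20*(-3)/(-15) = -(-4)*(-3)/3 = -20*1/5 = -4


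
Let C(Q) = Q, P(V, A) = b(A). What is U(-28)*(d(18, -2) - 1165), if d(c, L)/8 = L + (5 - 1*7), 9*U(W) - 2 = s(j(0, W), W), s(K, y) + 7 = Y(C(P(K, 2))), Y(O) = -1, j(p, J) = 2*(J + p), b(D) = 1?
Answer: 798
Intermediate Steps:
P(V, A) = 1
j(p, J) = 2*J + 2*p
s(K, y) = -8 (s(K, y) = -7 - 1 = -8)
U(W) = -⅔ (U(W) = 2/9 + (⅑)*(-8) = 2/9 - 8/9 = -⅔)
d(c, L) = -16 + 8*L (d(c, L) = 8*(L + (5 - 1*7)) = 8*(L + (5 - 7)) = 8*(L - 2) = 8*(-2 + L) = -16 + 8*L)
U(-28)*(d(18, -2) - 1165) = -2*((-16 + 8*(-2)) - 1165)/3 = -2*((-16 - 16) - 1165)/3 = -2*(-32 - 1165)/3 = -⅔*(-1197) = 798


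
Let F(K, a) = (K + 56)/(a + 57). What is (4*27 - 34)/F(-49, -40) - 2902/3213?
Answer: 574520/3213 ≈ 178.81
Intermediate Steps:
F(K, a) = (56 + K)/(57 + a)
(4*27 - 34)/F(-49, -40) - 2902/3213 = (4*27 - 34)/(((56 - 49)/(57 - 40))) - 2902/3213 = (108 - 34)/((7/17)) - 2902*1/3213 = 74/(((1/17)*7)) - 2902/3213 = 74/(7/17) - 2902/3213 = 74*(17/7) - 2902/3213 = 1258/7 - 2902/3213 = 574520/3213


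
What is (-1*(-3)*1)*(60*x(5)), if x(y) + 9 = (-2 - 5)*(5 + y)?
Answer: -14220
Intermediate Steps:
x(y) = -44 - 7*y (x(y) = -9 + (-2 - 5)*(5 + y) = -9 - 7*(5 + y) = -9 + (-35 - 7*y) = -44 - 7*y)
(-1*(-3)*1)*(60*x(5)) = (-1*(-3)*1)*(60*(-44 - 7*5)) = (3*1)*(60*(-44 - 35)) = 3*(60*(-79)) = 3*(-4740) = -14220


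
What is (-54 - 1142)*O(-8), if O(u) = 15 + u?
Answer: -8372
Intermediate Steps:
(-54 - 1142)*O(-8) = (-54 - 1142)*(15 - 8) = -1196*7 = -8372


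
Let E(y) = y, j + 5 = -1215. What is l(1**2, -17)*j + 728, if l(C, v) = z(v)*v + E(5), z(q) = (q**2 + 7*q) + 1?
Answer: 3541168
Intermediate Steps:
j = -1220 (j = -5 - 1215 = -1220)
z(q) = 1 + q**2 + 7*q
l(C, v) = 5 + v*(1 + v**2 + 7*v) (l(C, v) = (1 + v**2 + 7*v)*v + 5 = v*(1 + v**2 + 7*v) + 5 = 5 + v*(1 + v**2 + 7*v))
l(1**2, -17)*j + 728 = (5 - 17*(1 + (-17)**2 + 7*(-17)))*(-1220) + 728 = (5 - 17*(1 + 289 - 119))*(-1220) + 728 = (5 - 17*171)*(-1220) + 728 = (5 - 2907)*(-1220) + 728 = -2902*(-1220) + 728 = 3540440 + 728 = 3541168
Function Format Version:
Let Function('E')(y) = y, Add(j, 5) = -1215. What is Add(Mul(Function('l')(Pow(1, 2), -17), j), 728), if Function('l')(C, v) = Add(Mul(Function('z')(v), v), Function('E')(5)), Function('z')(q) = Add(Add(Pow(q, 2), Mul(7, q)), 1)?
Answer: 3541168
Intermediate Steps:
j = -1220 (j = Add(-5, -1215) = -1220)
Function('z')(q) = Add(1, Pow(q, 2), Mul(7, q))
Function('l')(C, v) = Add(5, Mul(v, Add(1, Pow(v, 2), Mul(7, v)))) (Function('l')(C, v) = Add(Mul(Add(1, Pow(v, 2), Mul(7, v)), v), 5) = Add(Mul(v, Add(1, Pow(v, 2), Mul(7, v))), 5) = Add(5, Mul(v, Add(1, Pow(v, 2), Mul(7, v)))))
Add(Mul(Function('l')(Pow(1, 2), -17), j), 728) = Add(Mul(Add(5, Mul(-17, Add(1, Pow(-17, 2), Mul(7, -17)))), -1220), 728) = Add(Mul(Add(5, Mul(-17, Add(1, 289, -119))), -1220), 728) = Add(Mul(Add(5, Mul(-17, 171)), -1220), 728) = Add(Mul(Add(5, -2907), -1220), 728) = Add(Mul(-2902, -1220), 728) = Add(3540440, 728) = 3541168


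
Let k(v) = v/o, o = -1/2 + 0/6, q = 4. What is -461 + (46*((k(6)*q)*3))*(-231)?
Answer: 1529683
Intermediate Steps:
o = -1/2 (o = -1*1/2 + 0*(1/6) = -1/2 + 0 = -1/2 ≈ -0.50000)
k(v) = -2*v (k(v) = v/(-1/2) = v*(-2) = -2*v)
-461 + (46*((k(6)*q)*3))*(-231) = -461 + (46*((-2*6*4)*3))*(-231) = -461 + (46*(-12*4*3))*(-231) = -461 + (46*(-48*3))*(-231) = -461 + (46*(-144))*(-231) = -461 - 6624*(-231) = -461 + 1530144 = 1529683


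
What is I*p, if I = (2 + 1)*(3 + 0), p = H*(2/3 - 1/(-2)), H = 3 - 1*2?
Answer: 21/2 ≈ 10.500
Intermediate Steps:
H = 1 (H = 3 - 2 = 1)
p = 7/6 (p = 1*(2/3 - 1/(-2)) = 1*(2*(1/3) - 1*(-1/2)) = 1*(2/3 + 1/2) = 1*(7/6) = 7/6 ≈ 1.1667)
I = 9 (I = 3*3 = 9)
I*p = 9*(7/6) = 21/2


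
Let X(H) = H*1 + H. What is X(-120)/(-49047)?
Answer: 80/16349 ≈ 0.0048933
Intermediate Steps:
X(H) = 2*H (X(H) = H + H = 2*H)
X(-120)/(-49047) = (2*(-120))/(-49047) = -240*(-1/49047) = 80/16349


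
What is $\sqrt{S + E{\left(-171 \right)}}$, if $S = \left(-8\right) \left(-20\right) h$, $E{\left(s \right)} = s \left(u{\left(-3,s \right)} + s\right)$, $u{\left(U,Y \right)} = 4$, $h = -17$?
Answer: $\sqrt{25837} \approx 160.74$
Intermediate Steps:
$E{\left(s \right)} = s \left(4 + s\right)$
$S = -2720$ ($S = \left(-8\right) \left(-20\right) \left(-17\right) = 160 \left(-17\right) = -2720$)
$\sqrt{S + E{\left(-171 \right)}} = \sqrt{-2720 - 171 \left(4 - 171\right)} = \sqrt{-2720 - -28557} = \sqrt{-2720 + 28557} = \sqrt{25837}$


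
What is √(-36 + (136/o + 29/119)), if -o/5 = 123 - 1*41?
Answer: I*√21476552965/24395 ≈ 6.0073*I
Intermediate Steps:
o = -410 (o = -5*(123 - 1*41) = -5*(123 - 41) = -5*82 = -410)
√(-36 + (136/o + 29/119)) = √(-36 + (136/(-410) + 29/119)) = √(-36 + (136*(-1/410) + 29*(1/119))) = √(-36 + (-68/205 + 29/119)) = √(-36 - 2147/24395) = √(-880367/24395) = I*√21476552965/24395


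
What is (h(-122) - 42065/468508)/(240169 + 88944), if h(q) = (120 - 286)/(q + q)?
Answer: 16877117/9405716477644 ≈ 1.7943e-6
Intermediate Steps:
h(q) = -83/q (h(q) = -166*1/(2*q) = -83/q)
(h(-122) - 42065/468508)/(240169 + 88944) = (-83/(-122) - 42065/468508)/(240169 + 88944) = (-83*(-1/122) - 42065*1/468508)/329113 = (83/122 - 42065/468508)*(1/329113) = (16877117/28578988)*(1/329113) = 16877117/9405716477644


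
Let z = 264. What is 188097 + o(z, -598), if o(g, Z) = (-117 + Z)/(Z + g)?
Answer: 62825113/334 ≈ 1.8810e+5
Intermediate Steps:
o(g, Z) = (-117 + Z)/(Z + g)
188097 + o(z, -598) = 188097 + (-117 - 598)/(-598 + 264) = 188097 - 715/(-334) = 188097 - 1/334*(-715) = 188097 + 715/334 = 62825113/334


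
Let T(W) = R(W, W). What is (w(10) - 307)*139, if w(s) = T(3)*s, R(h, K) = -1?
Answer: -44063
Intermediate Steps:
T(W) = -1
w(s) = -s
(w(10) - 307)*139 = (-1*10 - 307)*139 = (-10 - 307)*139 = -317*139 = -44063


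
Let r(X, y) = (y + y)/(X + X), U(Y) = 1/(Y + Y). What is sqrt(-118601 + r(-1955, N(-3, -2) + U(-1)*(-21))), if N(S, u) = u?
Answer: I*sqrt(6273993130)/230 ≈ 344.38*I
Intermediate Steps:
U(Y) = 1/(2*Y)
r(X, y) = y/X (r(X, y) = (2*y)/((2*X)) = (2*y)*(1/(2*X)) = y/X)
sqrt(-118601 + r(-1955, N(-3, -2) + U(-1)*(-21))) = sqrt(-118601 + (-2 + ((1/2)/(-1))*(-21))/(-1955)) = sqrt(-118601 + (-2 + ((1/2)*(-1))*(-21))*(-1/1955)) = sqrt(-118601 + (-2 - 1/2*(-21))*(-1/1955)) = sqrt(-118601 + (-2 + 21/2)*(-1/1955)) = sqrt(-118601 + (17/2)*(-1/1955)) = sqrt(-118601 - 1/230) = sqrt(-27278231/230) = I*sqrt(6273993130)/230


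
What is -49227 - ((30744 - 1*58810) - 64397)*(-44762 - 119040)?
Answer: -15145673553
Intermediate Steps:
-49227 - ((30744 - 1*58810) - 64397)*(-44762 - 119040) = -49227 - ((30744 - 58810) - 64397)*(-163802) = -49227 - (-28066 - 64397)*(-163802) = -49227 - (-92463)*(-163802) = -49227 - 1*15145624326 = -49227 - 15145624326 = -15145673553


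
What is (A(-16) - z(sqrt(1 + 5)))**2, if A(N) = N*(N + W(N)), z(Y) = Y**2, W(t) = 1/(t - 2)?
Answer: 5098564/81 ≈ 62945.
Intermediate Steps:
W(t) = 1/(-2 + t)
A(N) = N*(N + 1/(-2 + N))
(A(-16) - z(sqrt(1 + 5)))**2 = (-16*(1 - 16*(-2 - 16))/(-2 - 16) - (sqrt(1 + 5))**2)**2 = (-16*(1 - 16*(-18))/(-18) - (sqrt(6))**2)**2 = (-16*(-1/18)*(1 + 288) - 1*6)**2 = (-16*(-1/18)*289 - 6)**2 = (2312/9 - 6)**2 = (2258/9)**2 = 5098564/81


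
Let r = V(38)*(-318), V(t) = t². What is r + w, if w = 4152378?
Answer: 3693186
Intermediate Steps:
r = -459192 (r = 38²*(-318) = 1444*(-318) = -459192)
r + w = -459192 + 4152378 = 3693186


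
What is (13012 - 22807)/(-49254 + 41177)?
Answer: 9795/8077 ≈ 1.2127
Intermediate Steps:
(13012 - 22807)/(-49254 + 41177) = -9795/(-8077) = -9795*(-1/8077) = 9795/8077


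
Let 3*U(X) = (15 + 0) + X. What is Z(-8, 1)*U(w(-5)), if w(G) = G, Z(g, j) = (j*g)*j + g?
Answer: -160/3 ≈ -53.333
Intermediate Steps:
Z(g, j) = g + g*j² (Z(g, j) = (g*j)*j + g = g*j² + g = g + g*j²)
U(X) = 5 + X/3 (U(X) = ((15 + 0) + X)/3 = (15 + X)/3 = 5 + X/3)
Z(-8, 1)*U(w(-5)) = (-8*(1 + 1²))*(5 + (⅓)*(-5)) = (-8*(1 + 1))*(5 - 5/3) = -8*2*(10/3) = -16*10/3 = -160/3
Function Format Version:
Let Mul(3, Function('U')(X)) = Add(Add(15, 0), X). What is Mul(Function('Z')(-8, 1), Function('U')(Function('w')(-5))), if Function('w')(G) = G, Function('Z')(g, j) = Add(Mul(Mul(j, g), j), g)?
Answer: Rational(-160, 3) ≈ -53.333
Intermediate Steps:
Function('Z')(g, j) = Add(g, Mul(g, Pow(j, 2))) (Function('Z')(g, j) = Add(Mul(Mul(g, j), j), g) = Add(Mul(g, Pow(j, 2)), g) = Add(g, Mul(g, Pow(j, 2))))
Function('U')(X) = Add(5, Mul(Rational(1, 3), X)) (Function('U')(X) = Mul(Rational(1, 3), Add(Add(15, 0), X)) = Mul(Rational(1, 3), Add(15, X)) = Add(5, Mul(Rational(1, 3), X)))
Mul(Function('Z')(-8, 1), Function('U')(Function('w')(-5))) = Mul(Mul(-8, Add(1, Pow(1, 2))), Add(5, Mul(Rational(1, 3), -5))) = Mul(Mul(-8, Add(1, 1)), Add(5, Rational(-5, 3))) = Mul(Mul(-8, 2), Rational(10, 3)) = Mul(-16, Rational(10, 3)) = Rational(-160, 3)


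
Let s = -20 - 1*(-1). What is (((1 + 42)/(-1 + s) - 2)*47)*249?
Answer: -971349/20 ≈ -48567.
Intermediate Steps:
s = -19 (s = -20 + 1 = -19)
(((1 + 42)/(-1 + s) - 2)*47)*249 = (((1 + 42)/(-1 - 19) - 2)*47)*249 = ((43/(-20) - 2)*47)*249 = ((43*(-1/20) - 2)*47)*249 = ((-43/20 - 2)*47)*249 = -83/20*47*249 = -3901/20*249 = -971349/20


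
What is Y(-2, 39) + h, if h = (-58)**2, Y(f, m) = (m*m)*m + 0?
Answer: 62683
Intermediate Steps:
Y(f, m) = m**3 (Y(f, m) = m**2*m + 0 = m**3 + 0 = m**3)
h = 3364
Y(-2, 39) + h = 39**3 + 3364 = 59319 + 3364 = 62683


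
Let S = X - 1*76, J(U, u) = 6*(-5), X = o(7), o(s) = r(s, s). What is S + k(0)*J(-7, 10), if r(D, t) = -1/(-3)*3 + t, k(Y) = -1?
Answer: -38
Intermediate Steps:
r(D, t) = 1 + t (r(D, t) = -1*(-1/3)*3 + t = (1/3)*3 + t = 1 + t)
o(s) = 1 + s
X = 8 (X = 1 + 7 = 8)
J(U, u) = -30
S = -68 (S = 8 - 1*76 = 8 - 76 = -68)
S + k(0)*J(-7, 10) = -68 - 1*(-30) = -68 + 30 = -38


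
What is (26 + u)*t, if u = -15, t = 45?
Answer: 495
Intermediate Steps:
(26 + u)*t = (26 - 15)*45 = 11*45 = 495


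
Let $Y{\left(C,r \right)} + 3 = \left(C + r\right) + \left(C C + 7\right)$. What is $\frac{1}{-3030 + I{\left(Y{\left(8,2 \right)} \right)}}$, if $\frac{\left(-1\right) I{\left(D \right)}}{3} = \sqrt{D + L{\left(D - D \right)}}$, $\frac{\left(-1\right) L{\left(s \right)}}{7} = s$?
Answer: $- \frac{505}{1530033} + \frac{\sqrt{78}}{3060066} \approx -0.00032717$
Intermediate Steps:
$L{\left(s \right)} = - 7 s$
$Y{\left(C,r \right)} = 4 + C + r + C^{2}$ ($Y{\left(C,r \right)} = -3 + \left(\left(C + r\right) + \left(C C + 7\right)\right) = -3 + \left(\left(C + r\right) + \left(C^{2} + 7\right)\right) = -3 + \left(\left(C + r\right) + \left(7 + C^{2}\right)\right) = -3 + \left(7 + C + r + C^{2}\right) = 4 + C + r + C^{2}$)
$I{\left(D \right)} = - 3 \sqrt{D}$ ($I{\left(D \right)} = - 3 \sqrt{D - 7 \left(D - D\right)} = - 3 \sqrt{D - 0} = - 3 \sqrt{D + 0} = - 3 \sqrt{D}$)
$\frac{1}{-3030 + I{\left(Y{\left(8,2 \right)} \right)}} = \frac{1}{-3030 - 3 \sqrt{4 + 8 + 2 + 8^{2}}} = \frac{1}{-3030 - 3 \sqrt{4 + 8 + 2 + 64}} = \frac{1}{-3030 - 3 \sqrt{78}}$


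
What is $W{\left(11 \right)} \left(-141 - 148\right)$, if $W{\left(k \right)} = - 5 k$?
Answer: $15895$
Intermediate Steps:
$W{\left(11 \right)} \left(-141 - 148\right) = \left(-5\right) 11 \left(-141 - 148\right) = \left(-55\right) \left(-289\right) = 15895$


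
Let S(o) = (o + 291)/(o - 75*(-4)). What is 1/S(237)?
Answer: 179/176 ≈ 1.0170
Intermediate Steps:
S(o) = (291 + o)/(300 + o) (S(o) = (291 + o)/(o + 300) = (291 + o)/(300 + o))
1/S(237) = 1/((291 + 237)/(300 + 237)) = 1/(528/537) = 1/((1/537)*528) = 1/(176/179) = 179/176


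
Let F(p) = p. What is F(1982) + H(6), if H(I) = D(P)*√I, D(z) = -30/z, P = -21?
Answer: 1982 + 10*√6/7 ≈ 1985.5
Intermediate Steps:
H(I) = 10*√I/7 (H(I) = (-30/(-21))*√I = (-30*(-1/21))*√I = 10*√I/7)
F(1982) + H(6) = 1982 + 10*√6/7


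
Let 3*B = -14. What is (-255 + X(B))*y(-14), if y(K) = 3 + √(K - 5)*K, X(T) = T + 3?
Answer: -770 + 10780*I*√19/3 ≈ -770.0 + 15663.0*I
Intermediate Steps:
B = -14/3 (B = (⅓)*(-14) = -14/3 ≈ -4.6667)
X(T) = 3 + T
y(K) = 3 + K*√(-5 + K) (y(K) = 3 + √(-5 + K)*K = 3 + K*√(-5 + K))
(-255 + X(B))*y(-14) = (-255 + (3 - 14/3))*(3 - 14*√(-5 - 14)) = (-255 - 5/3)*(3 - 14*I*√19) = -770*(3 - 14*I*√19)/3 = -770 + 10780*I*√19/3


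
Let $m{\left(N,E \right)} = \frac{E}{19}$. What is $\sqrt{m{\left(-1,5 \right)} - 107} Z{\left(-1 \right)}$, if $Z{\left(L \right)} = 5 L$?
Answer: $- \frac{130 i \sqrt{57}}{19} \approx - 51.657 i$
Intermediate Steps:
$m{\left(N,E \right)} = \frac{E}{19}$ ($m{\left(N,E \right)} = E \frac{1}{19} = \frac{E}{19}$)
$\sqrt{m{\left(-1,5 \right)} - 107} Z{\left(-1 \right)} = \sqrt{\frac{1}{19} \cdot 5 - 107} \cdot 5 \left(-1\right) = \sqrt{\frac{5}{19} - 107} \left(-5\right) = \sqrt{- \frac{2028}{19}} \left(-5\right) = \frac{26 i \sqrt{57}}{19} \left(-5\right) = - \frac{130 i \sqrt{57}}{19}$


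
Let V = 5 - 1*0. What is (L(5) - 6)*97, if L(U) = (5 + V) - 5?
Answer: -97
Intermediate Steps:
V = 5 (V = 5 + 0 = 5)
L(U) = 5 (L(U) = (5 + 5) - 5 = 10 - 5 = 5)
(L(5) - 6)*97 = (5 - 6)*97 = -1*97 = -97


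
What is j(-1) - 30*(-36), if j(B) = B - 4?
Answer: 1075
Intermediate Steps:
j(B) = -4 + B
j(-1) - 30*(-36) = (-4 - 1) - 30*(-36) = -5 + 1080 = 1075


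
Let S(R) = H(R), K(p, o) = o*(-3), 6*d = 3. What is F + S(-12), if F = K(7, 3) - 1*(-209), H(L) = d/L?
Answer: 4799/24 ≈ 199.96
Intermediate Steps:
d = 1/2 (d = (1/6)*3 = 1/2 ≈ 0.50000)
K(p, o) = -3*o
H(L) = 1/(2*L)
S(R) = 1/(2*R)
F = 200 (F = -3*3 - 1*(-209) = -9 + 209 = 200)
F + S(-12) = 200 + (1/2)/(-12) = 200 + (1/2)*(-1/12) = 200 - 1/24 = 4799/24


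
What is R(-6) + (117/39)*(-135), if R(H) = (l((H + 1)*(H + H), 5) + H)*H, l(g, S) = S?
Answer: -399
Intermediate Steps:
R(H) = H*(5 + H) (R(H) = (5 + H)*H = H*(5 + H))
R(-6) + (117/39)*(-135) = -6*(5 - 6) + (117/39)*(-135) = -6*(-1) + (117*(1/39))*(-135) = 6 + 3*(-135) = 6 - 405 = -399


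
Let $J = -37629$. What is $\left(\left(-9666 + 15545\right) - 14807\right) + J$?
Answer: $-46557$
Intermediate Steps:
$\left(\left(-9666 + 15545\right) - 14807\right) + J = \left(\left(-9666 + 15545\right) - 14807\right) - 37629 = \left(5879 - 14807\right) - 37629 = -8928 - 37629 = -46557$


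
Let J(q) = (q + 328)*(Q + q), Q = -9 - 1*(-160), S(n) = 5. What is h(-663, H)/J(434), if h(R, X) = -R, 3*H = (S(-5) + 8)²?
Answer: 17/11430 ≈ 0.0014873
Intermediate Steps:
Q = 151 (Q = -9 + 160 = 151)
J(q) = (151 + q)*(328 + q) (J(q) = (q + 328)*(151 + q) = (328 + q)*(151 + q) = (151 + q)*(328 + q))
H = 169/3 (H = (5 + 8)²/3 = (⅓)*13² = (⅓)*169 = 169/3 ≈ 56.333)
h(-663, H)/J(434) = (-1*(-663))/(49528 + 434² + 479*434) = 663/(49528 + 188356 + 207886) = 663/445770 = 663*(1/445770) = 17/11430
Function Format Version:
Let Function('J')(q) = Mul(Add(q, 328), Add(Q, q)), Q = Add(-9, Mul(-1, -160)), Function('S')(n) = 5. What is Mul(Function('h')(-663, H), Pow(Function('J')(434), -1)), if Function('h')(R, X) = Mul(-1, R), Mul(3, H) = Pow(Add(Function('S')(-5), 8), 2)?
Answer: Rational(17, 11430) ≈ 0.0014873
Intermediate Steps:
Q = 151 (Q = Add(-9, 160) = 151)
Function('J')(q) = Mul(Add(151, q), Add(328, q)) (Function('J')(q) = Mul(Add(q, 328), Add(151, q)) = Mul(Add(328, q), Add(151, q)) = Mul(Add(151, q), Add(328, q)))
H = Rational(169, 3) (H = Mul(Rational(1, 3), Pow(Add(5, 8), 2)) = Mul(Rational(1, 3), Pow(13, 2)) = Mul(Rational(1, 3), 169) = Rational(169, 3) ≈ 56.333)
Mul(Function('h')(-663, H), Pow(Function('J')(434), -1)) = Mul(Mul(-1, -663), Pow(Add(49528, Pow(434, 2), Mul(479, 434)), -1)) = Mul(663, Pow(Add(49528, 188356, 207886), -1)) = Mul(663, Pow(445770, -1)) = Mul(663, Rational(1, 445770)) = Rational(17, 11430)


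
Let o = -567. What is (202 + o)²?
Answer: 133225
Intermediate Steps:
(202 + o)² = (202 - 567)² = (-365)² = 133225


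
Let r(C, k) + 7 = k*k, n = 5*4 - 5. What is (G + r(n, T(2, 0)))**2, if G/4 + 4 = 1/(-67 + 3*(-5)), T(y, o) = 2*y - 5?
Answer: 817216/1681 ≈ 486.15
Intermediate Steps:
n = 15 (n = 20 - 5 = 15)
T(y, o) = -5 + 2*y
r(C, k) = -7 + k**2 (r(C, k) = -7 + k*k = -7 + k**2)
G = -658/41 (G = -16 + 4/(-67 + 3*(-5)) = -16 + 4/(-67 - 15) = -16 + 4/(-82) = -16 + 4*(-1/82) = -16 - 2/41 = -658/41 ≈ -16.049)
(G + r(n, T(2, 0)))**2 = (-658/41 + (-7 + (-5 + 2*2)**2))**2 = (-658/41 + (-7 + (-5 + 4)**2))**2 = (-658/41 + (-7 + (-1)**2))**2 = (-658/41 + (-7 + 1))**2 = (-658/41 - 6)**2 = (-904/41)**2 = 817216/1681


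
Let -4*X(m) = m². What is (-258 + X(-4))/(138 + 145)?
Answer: -262/283 ≈ -0.92579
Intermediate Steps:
X(m) = -m²/4
(-258 + X(-4))/(138 + 145) = (-258 - ¼*(-4)²)/(138 + 145) = (-258 - ¼*16)/283 = (-258 - 4)*(1/283) = -262*1/283 = -262/283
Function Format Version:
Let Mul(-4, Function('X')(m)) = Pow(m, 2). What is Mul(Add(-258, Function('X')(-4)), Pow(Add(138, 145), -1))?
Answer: Rational(-262, 283) ≈ -0.92579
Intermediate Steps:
Function('X')(m) = Mul(Rational(-1, 4), Pow(m, 2))
Mul(Add(-258, Function('X')(-4)), Pow(Add(138, 145), -1)) = Mul(Add(-258, Mul(Rational(-1, 4), Pow(-4, 2))), Pow(Add(138, 145), -1)) = Mul(Add(-258, Mul(Rational(-1, 4), 16)), Pow(283, -1)) = Mul(Add(-258, -4), Rational(1, 283)) = Mul(-262, Rational(1, 283)) = Rational(-262, 283)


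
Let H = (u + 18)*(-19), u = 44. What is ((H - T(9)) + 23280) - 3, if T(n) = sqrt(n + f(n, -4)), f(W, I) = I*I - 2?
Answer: 22099 - sqrt(23) ≈ 22094.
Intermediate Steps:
f(W, I) = -2 + I**2 (f(W, I) = I**2 - 2 = -2 + I**2)
T(n) = sqrt(14 + n) (T(n) = sqrt(n + (-2 + (-4)**2)) = sqrt(n + (-2 + 16)) = sqrt(n + 14) = sqrt(14 + n))
H = -1178 (H = (44 + 18)*(-19) = 62*(-19) = -1178)
((H - T(9)) + 23280) - 3 = ((-1178 - sqrt(14 + 9)) + 23280) - 3 = ((-1178 - sqrt(23)) + 23280) - 3 = (22102 - sqrt(23)) - 3 = 22099 - sqrt(23)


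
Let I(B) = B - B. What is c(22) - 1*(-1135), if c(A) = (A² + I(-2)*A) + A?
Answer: 1641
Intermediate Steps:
I(B) = 0
c(A) = A + A² (c(A) = (A² + 0*A) + A = (A² + 0) + A = A² + A = A + A²)
c(22) - 1*(-1135) = 22*(1 + 22) - 1*(-1135) = 22*23 + 1135 = 506 + 1135 = 1641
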